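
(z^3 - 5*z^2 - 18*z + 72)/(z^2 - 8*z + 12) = (z^2 + z - 12)/(z - 2)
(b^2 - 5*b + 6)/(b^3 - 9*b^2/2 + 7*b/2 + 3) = 2/(2*b + 1)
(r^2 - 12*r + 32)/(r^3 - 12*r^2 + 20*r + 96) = (r - 4)/(r^2 - 4*r - 12)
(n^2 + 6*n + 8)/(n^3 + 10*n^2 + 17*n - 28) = (n + 2)/(n^2 + 6*n - 7)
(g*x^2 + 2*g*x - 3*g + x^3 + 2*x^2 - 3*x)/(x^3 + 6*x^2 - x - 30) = (g*x - g + x^2 - x)/(x^2 + 3*x - 10)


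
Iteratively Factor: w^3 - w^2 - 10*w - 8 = (w - 4)*(w^2 + 3*w + 2) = (w - 4)*(w + 1)*(w + 2)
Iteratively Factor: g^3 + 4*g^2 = (g + 4)*(g^2) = g*(g + 4)*(g)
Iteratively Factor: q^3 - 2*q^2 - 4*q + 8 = (q - 2)*(q^2 - 4) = (q - 2)^2*(q + 2)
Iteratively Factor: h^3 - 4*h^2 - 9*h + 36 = (h - 3)*(h^2 - h - 12) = (h - 3)*(h + 3)*(h - 4)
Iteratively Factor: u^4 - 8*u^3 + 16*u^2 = (u)*(u^3 - 8*u^2 + 16*u) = u^2*(u^2 - 8*u + 16) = u^2*(u - 4)*(u - 4)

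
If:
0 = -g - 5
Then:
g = -5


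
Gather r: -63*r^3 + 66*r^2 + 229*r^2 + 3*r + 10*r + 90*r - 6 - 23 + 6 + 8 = -63*r^3 + 295*r^2 + 103*r - 15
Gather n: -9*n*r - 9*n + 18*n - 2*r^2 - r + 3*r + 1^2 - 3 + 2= n*(9 - 9*r) - 2*r^2 + 2*r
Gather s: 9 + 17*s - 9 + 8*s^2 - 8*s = 8*s^2 + 9*s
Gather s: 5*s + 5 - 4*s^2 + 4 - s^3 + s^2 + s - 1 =-s^3 - 3*s^2 + 6*s + 8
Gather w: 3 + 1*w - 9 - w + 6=0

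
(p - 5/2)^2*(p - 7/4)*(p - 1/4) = p^4 - 7*p^3 + 267*p^2/16 - 235*p/16 + 175/64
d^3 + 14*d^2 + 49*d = d*(d + 7)^2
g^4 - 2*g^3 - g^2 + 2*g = g*(g - 2)*(g - 1)*(g + 1)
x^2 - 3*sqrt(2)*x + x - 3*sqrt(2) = (x + 1)*(x - 3*sqrt(2))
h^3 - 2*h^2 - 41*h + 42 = (h - 7)*(h - 1)*(h + 6)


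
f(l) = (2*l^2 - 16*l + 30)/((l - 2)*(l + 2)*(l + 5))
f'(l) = (4*l - 16)/((l - 2)*(l + 2)*(l + 5)) - (2*l^2 - 16*l + 30)/((l - 2)*(l + 2)*(l + 5)^2) - (2*l^2 - 16*l + 30)/((l - 2)*(l + 2)^2*(l + 5)) - (2*l^2 - 16*l + 30)/((l - 2)^2*(l + 2)*(l + 5))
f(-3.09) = 9.30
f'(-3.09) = 2.81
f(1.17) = -0.86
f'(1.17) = 0.07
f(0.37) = -1.17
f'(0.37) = 0.69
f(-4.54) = 18.83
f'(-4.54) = -35.11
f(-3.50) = 8.93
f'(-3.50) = -0.80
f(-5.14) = -52.59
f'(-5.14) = -388.14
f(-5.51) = -13.31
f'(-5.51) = -28.82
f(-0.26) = -1.84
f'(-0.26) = 1.55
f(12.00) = 0.05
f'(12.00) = 0.00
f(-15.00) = -0.33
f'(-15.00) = -0.04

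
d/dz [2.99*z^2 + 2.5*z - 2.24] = 5.98*z + 2.5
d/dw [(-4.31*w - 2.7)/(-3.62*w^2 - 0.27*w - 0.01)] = (15.6022*w^2 + 1.1637*w - (4.31*w + 2.7)*(7.24*w + 0.27) + 0.0431)/(3.62*w^2 + 0.27*w + 0.01)^2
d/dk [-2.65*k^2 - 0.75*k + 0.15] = -5.3*k - 0.75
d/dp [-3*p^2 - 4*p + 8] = -6*p - 4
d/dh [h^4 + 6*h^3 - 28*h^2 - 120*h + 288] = 4*h^3 + 18*h^2 - 56*h - 120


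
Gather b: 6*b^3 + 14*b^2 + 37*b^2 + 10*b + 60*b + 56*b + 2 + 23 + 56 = 6*b^3 + 51*b^2 + 126*b + 81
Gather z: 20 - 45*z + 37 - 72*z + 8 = 65 - 117*z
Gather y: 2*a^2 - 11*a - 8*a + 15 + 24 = 2*a^2 - 19*a + 39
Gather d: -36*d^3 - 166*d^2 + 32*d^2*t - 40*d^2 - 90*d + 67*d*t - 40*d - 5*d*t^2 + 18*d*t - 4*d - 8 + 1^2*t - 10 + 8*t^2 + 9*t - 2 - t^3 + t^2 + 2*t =-36*d^3 + d^2*(32*t - 206) + d*(-5*t^2 + 85*t - 134) - t^3 + 9*t^2 + 12*t - 20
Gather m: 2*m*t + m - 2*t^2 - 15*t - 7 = m*(2*t + 1) - 2*t^2 - 15*t - 7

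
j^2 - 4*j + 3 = (j - 3)*(j - 1)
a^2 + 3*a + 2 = (a + 1)*(a + 2)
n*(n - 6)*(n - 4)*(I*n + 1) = I*n^4 + n^3 - 10*I*n^3 - 10*n^2 + 24*I*n^2 + 24*n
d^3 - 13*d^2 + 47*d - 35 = (d - 7)*(d - 5)*(d - 1)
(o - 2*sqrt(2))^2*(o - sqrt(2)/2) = o^3 - 9*sqrt(2)*o^2/2 + 12*o - 4*sqrt(2)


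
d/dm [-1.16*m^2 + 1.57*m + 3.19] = 1.57 - 2.32*m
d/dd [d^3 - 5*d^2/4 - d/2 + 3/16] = 3*d^2 - 5*d/2 - 1/2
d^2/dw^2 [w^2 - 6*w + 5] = 2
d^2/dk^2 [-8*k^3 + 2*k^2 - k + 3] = 4 - 48*k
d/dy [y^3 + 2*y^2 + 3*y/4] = 3*y^2 + 4*y + 3/4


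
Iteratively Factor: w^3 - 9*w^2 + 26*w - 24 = (w - 3)*(w^2 - 6*w + 8) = (w - 4)*(w - 3)*(w - 2)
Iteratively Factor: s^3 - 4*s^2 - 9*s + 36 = (s - 3)*(s^2 - s - 12) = (s - 3)*(s + 3)*(s - 4)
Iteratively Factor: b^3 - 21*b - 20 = (b + 4)*(b^2 - 4*b - 5) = (b + 1)*(b + 4)*(b - 5)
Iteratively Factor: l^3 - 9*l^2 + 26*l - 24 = (l - 4)*(l^2 - 5*l + 6) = (l - 4)*(l - 2)*(l - 3)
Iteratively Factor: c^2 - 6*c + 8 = (c - 4)*(c - 2)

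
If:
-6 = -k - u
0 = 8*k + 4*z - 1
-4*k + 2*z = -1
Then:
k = 3/16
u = 93/16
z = -1/8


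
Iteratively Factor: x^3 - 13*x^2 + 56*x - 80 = (x - 5)*(x^2 - 8*x + 16) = (x - 5)*(x - 4)*(x - 4)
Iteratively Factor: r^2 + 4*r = (r)*(r + 4)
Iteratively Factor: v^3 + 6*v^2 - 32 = (v - 2)*(v^2 + 8*v + 16) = (v - 2)*(v + 4)*(v + 4)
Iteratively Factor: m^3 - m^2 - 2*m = (m - 2)*(m^2 + m) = (m - 2)*(m + 1)*(m)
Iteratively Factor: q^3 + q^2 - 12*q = (q + 4)*(q^2 - 3*q) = q*(q + 4)*(q - 3)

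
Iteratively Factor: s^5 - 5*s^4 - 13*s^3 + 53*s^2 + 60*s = (s)*(s^4 - 5*s^3 - 13*s^2 + 53*s + 60) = s*(s - 4)*(s^3 - s^2 - 17*s - 15) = s*(s - 5)*(s - 4)*(s^2 + 4*s + 3) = s*(s - 5)*(s - 4)*(s + 1)*(s + 3)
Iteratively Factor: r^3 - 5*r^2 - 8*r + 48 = (r + 3)*(r^2 - 8*r + 16) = (r - 4)*(r + 3)*(r - 4)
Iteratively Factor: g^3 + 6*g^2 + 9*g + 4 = (g + 1)*(g^2 + 5*g + 4) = (g + 1)*(g + 4)*(g + 1)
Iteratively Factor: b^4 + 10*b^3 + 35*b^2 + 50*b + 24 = (b + 2)*(b^3 + 8*b^2 + 19*b + 12) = (b + 2)*(b + 3)*(b^2 + 5*b + 4) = (b + 1)*(b + 2)*(b + 3)*(b + 4)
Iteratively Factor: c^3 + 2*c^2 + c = (c + 1)*(c^2 + c) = c*(c + 1)*(c + 1)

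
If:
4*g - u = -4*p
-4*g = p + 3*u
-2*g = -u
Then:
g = 0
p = 0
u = 0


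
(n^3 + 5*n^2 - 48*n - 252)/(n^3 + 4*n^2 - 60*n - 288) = (n - 7)/(n - 8)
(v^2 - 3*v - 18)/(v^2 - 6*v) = (v + 3)/v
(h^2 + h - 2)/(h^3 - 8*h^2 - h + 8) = (h + 2)/(h^2 - 7*h - 8)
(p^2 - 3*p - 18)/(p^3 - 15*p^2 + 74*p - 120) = (p + 3)/(p^2 - 9*p + 20)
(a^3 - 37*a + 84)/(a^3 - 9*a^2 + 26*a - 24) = (a + 7)/(a - 2)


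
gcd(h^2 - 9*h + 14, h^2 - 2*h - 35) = h - 7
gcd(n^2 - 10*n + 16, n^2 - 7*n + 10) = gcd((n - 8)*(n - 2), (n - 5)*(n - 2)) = n - 2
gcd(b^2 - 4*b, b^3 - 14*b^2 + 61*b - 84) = b - 4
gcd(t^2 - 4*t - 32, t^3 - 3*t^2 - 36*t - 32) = t^2 - 4*t - 32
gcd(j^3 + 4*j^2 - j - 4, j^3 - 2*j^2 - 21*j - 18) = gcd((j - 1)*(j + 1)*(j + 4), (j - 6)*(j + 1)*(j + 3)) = j + 1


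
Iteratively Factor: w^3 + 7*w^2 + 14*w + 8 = (w + 2)*(w^2 + 5*w + 4) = (w + 2)*(w + 4)*(w + 1)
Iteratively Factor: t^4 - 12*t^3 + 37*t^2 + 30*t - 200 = (t - 5)*(t^3 - 7*t^2 + 2*t + 40) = (t - 5)*(t - 4)*(t^2 - 3*t - 10) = (t - 5)*(t - 4)*(t + 2)*(t - 5)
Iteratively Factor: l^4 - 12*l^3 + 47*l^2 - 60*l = (l - 5)*(l^3 - 7*l^2 + 12*l) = l*(l - 5)*(l^2 - 7*l + 12) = l*(l - 5)*(l - 3)*(l - 4)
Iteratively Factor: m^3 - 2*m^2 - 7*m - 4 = (m + 1)*(m^2 - 3*m - 4) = (m - 4)*(m + 1)*(m + 1)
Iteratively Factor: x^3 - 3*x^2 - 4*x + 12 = (x - 3)*(x^2 - 4) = (x - 3)*(x + 2)*(x - 2)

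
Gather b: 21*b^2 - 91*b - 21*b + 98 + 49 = 21*b^2 - 112*b + 147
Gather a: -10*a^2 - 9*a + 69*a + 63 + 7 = -10*a^2 + 60*a + 70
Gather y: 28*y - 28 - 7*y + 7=21*y - 21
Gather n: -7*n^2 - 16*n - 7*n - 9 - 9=-7*n^2 - 23*n - 18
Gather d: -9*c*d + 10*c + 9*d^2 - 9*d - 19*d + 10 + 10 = 10*c + 9*d^2 + d*(-9*c - 28) + 20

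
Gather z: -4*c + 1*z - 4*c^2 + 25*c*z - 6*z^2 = -4*c^2 - 4*c - 6*z^2 + z*(25*c + 1)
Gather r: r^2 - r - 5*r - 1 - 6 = r^2 - 6*r - 7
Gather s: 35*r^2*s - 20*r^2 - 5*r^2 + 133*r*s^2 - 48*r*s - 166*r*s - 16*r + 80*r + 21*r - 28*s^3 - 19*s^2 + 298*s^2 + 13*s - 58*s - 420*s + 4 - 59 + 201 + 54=-25*r^2 + 85*r - 28*s^3 + s^2*(133*r + 279) + s*(35*r^2 - 214*r - 465) + 200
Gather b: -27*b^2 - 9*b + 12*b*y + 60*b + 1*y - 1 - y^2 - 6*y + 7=-27*b^2 + b*(12*y + 51) - y^2 - 5*y + 6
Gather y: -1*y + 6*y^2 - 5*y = 6*y^2 - 6*y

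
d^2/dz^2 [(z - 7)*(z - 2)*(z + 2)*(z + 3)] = 12*z^2 - 24*z - 50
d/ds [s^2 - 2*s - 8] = 2*s - 2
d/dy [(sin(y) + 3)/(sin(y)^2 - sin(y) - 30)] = (-6*sin(y) + cos(y)^2 - 28)*cos(y)/(sin(y) + cos(y)^2 + 29)^2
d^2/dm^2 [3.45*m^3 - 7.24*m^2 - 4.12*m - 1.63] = 20.7*m - 14.48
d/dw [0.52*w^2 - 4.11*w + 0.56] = 1.04*w - 4.11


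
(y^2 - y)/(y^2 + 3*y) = (y - 1)/(y + 3)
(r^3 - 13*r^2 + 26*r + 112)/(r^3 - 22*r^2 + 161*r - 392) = (r + 2)/(r - 7)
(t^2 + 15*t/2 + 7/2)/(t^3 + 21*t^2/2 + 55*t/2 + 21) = (2*t + 1)/(2*t^2 + 7*t + 6)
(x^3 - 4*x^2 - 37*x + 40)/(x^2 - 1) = (x^2 - 3*x - 40)/(x + 1)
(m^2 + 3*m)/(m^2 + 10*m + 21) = m/(m + 7)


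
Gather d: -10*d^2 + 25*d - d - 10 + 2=-10*d^2 + 24*d - 8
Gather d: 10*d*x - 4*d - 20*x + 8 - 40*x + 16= d*(10*x - 4) - 60*x + 24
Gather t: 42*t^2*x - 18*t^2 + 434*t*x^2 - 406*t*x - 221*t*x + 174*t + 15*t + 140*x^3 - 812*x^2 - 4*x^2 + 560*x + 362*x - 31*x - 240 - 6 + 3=t^2*(42*x - 18) + t*(434*x^2 - 627*x + 189) + 140*x^3 - 816*x^2 + 891*x - 243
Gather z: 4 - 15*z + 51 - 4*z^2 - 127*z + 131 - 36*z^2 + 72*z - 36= -40*z^2 - 70*z + 150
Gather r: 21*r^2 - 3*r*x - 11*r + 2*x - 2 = 21*r^2 + r*(-3*x - 11) + 2*x - 2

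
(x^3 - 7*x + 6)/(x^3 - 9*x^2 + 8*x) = (x^2 + x - 6)/(x*(x - 8))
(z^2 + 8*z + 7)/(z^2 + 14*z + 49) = (z + 1)/(z + 7)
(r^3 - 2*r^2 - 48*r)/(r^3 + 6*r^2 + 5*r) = (r^2 - 2*r - 48)/(r^2 + 6*r + 5)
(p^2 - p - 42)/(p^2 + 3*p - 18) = (p - 7)/(p - 3)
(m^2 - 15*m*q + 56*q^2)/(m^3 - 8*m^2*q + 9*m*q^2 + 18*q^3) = (m^2 - 15*m*q + 56*q^2)/(m^3 - 8*m^2*q + 9*m*q^2 + 18*q^3)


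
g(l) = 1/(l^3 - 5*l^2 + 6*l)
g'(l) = (-3*l^2 + 10*l - 6)/(l^3 - 5*l^2 + 6*l)^2 = (-3*l^2 + 10*l - 6)/(l^2*(l^2 - 5*l + 6)^2)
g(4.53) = 0.06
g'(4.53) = -0.07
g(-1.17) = -0.06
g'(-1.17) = -0.09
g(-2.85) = -0.01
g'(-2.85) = -0.01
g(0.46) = 0.56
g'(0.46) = -0.63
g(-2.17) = -0.02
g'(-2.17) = -0.02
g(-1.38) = -0.05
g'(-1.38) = -0.06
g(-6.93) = -0.00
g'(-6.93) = -0.00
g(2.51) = -1.59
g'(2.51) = 0.51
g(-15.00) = 0.00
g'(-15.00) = 0.00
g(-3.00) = -0.01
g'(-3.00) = -0.00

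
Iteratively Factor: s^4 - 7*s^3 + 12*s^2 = (s)*(s^3 - 7*s^2 + 12*s) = s*(s - 3)*(s^2 - 4*s) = s^2*(s - 3)*(s - 4)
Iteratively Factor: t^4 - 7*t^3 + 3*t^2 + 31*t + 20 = (t - 5)*(t^3 - 2*t^2 - 7*t - 4) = (t - 5)*(t - 4)*(t^2 + 2*t + 1) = (t - 5)*(t - 4)*(t + 1)*(t + 1)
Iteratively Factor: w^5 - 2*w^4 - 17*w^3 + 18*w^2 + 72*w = (w + 2)*(w^4 - 4*w^3 - 9*w^2 + 36*w) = (w - 3)*(w + 2)*(w^3 - w^2 - 12*w) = (w - 4)*(w - 3)*(w + 2)*(w^2 + 3*w) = w*(w - 4)*(w - 3)*(w + 2)*(w + 3)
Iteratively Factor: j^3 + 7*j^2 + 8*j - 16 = (j + 4)*(j^2 + 3*j - 4) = (j + 4)^2*(j - 1)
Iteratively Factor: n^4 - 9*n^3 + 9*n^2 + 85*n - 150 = (n - 5)*(n^3 - 4*n^2 - 11*n + 30) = (n - 5)^2*(n^2 + n - 6) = (n - 5)^2*(n + 3)*(n - 2)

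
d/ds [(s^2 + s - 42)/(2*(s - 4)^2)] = (80 - 9*s)/(2*(s^3 - 12*s^2 + 48*s - 64))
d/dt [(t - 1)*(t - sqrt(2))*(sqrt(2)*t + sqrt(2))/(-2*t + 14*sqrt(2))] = (-sqrt(2)*t^3 + 22*t^2 - 14*sqrt(2)*t - 6)/(t^2 - 14*sqrt(2)*t + 98)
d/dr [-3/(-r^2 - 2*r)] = 6*(-r - 1)/(r^2*(r + 2)^2)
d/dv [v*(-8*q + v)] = -8*q + 2*v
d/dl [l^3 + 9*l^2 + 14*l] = 3*l^2 + 18*l + 14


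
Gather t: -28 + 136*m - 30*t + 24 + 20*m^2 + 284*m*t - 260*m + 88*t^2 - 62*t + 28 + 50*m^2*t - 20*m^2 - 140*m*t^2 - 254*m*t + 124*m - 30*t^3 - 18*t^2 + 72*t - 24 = -30*t^3 + t^2*(70 - 140*m) + t*(50*m^2 + 30*m - 20)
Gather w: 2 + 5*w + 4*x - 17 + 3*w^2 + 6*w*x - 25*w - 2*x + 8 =3*w^2 + w*(6*x - 20) + 2*x - 7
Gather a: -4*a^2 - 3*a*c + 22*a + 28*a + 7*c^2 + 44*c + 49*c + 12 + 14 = -4*a^2 + a*(50 - 3*c) + 7*c^2 + 93*c + 26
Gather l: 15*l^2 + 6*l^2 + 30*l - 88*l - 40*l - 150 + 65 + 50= 21*l^2 - 98*l - 35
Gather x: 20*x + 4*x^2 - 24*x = 4*x^2 - 4*x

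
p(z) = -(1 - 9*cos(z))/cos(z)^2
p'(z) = -2*(1 - 9*cos(z))*sin(z)/cos(z)^3 - 9*sin(z)/cos(z)^2 = (9*cos(z) - 2)*sin(z)/cos(z)^3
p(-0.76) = 10.51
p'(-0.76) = -8.18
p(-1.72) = -105.80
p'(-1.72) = -1004.88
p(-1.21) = 17.47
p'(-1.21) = -25.03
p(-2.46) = -13.25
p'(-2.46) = -12.09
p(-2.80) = -10.68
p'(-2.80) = -4.20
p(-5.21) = 14.47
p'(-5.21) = 18.55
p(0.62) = 9.55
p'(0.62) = 5.74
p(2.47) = -13.13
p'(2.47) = 11.73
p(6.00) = 8.29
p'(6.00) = -2.10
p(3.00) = -10.11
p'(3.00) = 1.59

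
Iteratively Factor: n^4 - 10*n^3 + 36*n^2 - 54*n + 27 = (n - 1)*(n^3 - 9*n^2 + 27*n - 27) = (n - 3)*(n - 1)*(n^2 - 6*n + 9) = (n - 3)^2*(n - 1)*(n - 3)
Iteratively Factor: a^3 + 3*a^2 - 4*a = (a - 1)*(a^2 + 4*a) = (a - 1)*(a + 4)*(a)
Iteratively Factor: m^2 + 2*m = (m + 2)*(m)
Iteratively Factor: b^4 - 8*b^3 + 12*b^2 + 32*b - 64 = (b + 2)*(b^3 - 10*b^2 + 32*b - 32) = (b - 2)*(b + 2)*(b^2 - 8*b + 16) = (b - 4)*(b - 2)*(b + 2)*(b - 4)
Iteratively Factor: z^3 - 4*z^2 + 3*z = (z - 3)*(z^2 - z) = z*(z - 3)*(z - 1)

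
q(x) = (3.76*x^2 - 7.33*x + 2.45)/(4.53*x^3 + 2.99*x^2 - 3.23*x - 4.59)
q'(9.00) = -0.01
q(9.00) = 0.07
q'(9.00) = -0.01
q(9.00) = 0.07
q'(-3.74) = -0.20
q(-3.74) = -0.44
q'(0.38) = 0.86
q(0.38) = -0.04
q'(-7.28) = -0.03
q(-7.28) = -0.16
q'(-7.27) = -0.03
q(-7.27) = -0.16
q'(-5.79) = -0.06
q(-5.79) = -0.22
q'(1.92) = 0.09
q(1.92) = 0.07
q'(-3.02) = -0.38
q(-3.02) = -0.64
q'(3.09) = 0.00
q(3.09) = 0.11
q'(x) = (7.52*x - 7.33)/(4.53*x^3 + 2.99*x^2 - 3.23*x - 4.59) + (-13.59*x^2 - 5.98*x + 3.23)*(3.76*x^2 - 7.33*x + 2.45)/(4.53*x^3 + 2.99*x^2 - 3.23*x - 4.59)^2 = (-17.0328*x^4 + 66.4098*x^3 - 23.5236*x^2 - 49.1678*x + 41.5582)/(20.5209*x^6 + 27.0894*x^5 - 20.3237*x^4 - 60.9008*x^3 - 17.0153*x^2 + 29.6514*x + 21.0681)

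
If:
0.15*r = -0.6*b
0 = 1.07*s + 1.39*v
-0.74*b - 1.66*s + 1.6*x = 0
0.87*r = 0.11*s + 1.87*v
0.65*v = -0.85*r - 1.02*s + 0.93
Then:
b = -0.46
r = 1.82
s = -1.19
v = 0.92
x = -1.45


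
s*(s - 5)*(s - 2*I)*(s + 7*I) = s^4 - 5*s^3 + 5*I*s^3 + 14*s^2 - 25*I*s^2 - 70*s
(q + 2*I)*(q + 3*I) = q^2 + 5*I*q - 6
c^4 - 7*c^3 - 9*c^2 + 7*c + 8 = (c - 8)*(c - 1)*(c + 1)^2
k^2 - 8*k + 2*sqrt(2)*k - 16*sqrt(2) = (k - 8)*(k + 2*sqrt(2))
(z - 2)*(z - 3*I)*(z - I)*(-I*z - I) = -I*z^4 - 4*z^3 + I*z^3 + 4*z^2 + 5*I*z^2 + 8*z - 3*I*z - 6*I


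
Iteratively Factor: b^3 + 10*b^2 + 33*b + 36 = (b + 3)*(b^2 + 7*b + 12) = (b + 3)*(b + 4)*(b + 3)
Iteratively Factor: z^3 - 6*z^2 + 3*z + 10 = (z - 5)*(z^2 - z - 2) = (z - 5)*(z - 2)*(z + 1)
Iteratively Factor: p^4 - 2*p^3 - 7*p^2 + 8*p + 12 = (p - 3)*(p^3 + p^2 - 4*p - 4) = (p - 3)*(p + 1)*(p^2 - 4) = (p - 3)*(p + 1)*(p + 2)*(p - 2)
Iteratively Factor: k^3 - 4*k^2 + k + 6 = (k + 1)*(k^2 - 5*k + 6) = (k - 3)*(k + 1)*(k - 2)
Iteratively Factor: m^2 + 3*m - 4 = (m - 1)*(m + 4)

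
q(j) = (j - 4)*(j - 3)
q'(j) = 2*j - 7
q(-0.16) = 13.15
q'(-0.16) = -7.32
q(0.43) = 9.17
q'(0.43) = -6.14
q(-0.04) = 12.28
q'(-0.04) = -7.08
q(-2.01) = 30.11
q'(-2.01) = -11.02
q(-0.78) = 18.07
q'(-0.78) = -8.56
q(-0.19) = 13.37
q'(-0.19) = -7.38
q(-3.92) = 54.81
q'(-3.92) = -14.84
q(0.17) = 10.84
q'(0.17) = -6.66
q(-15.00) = 342.00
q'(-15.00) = -37.00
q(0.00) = 12.00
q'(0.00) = -7.00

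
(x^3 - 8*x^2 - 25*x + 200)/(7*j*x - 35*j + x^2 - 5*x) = (x^2 - 3*x - 40)/(7*j + x)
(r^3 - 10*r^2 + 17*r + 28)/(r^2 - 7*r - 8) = (r^2 - 11*r + 28)/(r - 8)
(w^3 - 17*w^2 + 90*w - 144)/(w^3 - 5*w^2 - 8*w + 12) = (w^2 - 11*w + 24)/(w^2 + w - 2)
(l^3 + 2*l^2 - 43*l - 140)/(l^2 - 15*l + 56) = (l^2 + 9*l + 20)/(l - 8)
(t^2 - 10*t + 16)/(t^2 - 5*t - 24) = (t - 2)/(t + 3)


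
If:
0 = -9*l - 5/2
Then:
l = -5/18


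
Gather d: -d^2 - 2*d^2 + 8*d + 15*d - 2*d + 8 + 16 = -3*d^2 + 21*d + 24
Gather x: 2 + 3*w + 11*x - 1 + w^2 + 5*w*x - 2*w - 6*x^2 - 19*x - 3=w^2 + w - 6*x^2 + x*(5*w - 8) - 2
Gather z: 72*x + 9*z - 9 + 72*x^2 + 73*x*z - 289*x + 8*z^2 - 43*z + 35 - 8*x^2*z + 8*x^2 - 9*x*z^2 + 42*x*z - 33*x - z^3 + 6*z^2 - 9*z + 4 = 80*x^2 - 250*x - z^3 + z^2*(14 - 9*x) + z*(-8*x^2 + 115*x - 43) + 30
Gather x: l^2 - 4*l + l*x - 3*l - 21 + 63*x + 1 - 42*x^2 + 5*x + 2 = l^2 - 7*l - 42*x^2 + x*(l + 68) - 18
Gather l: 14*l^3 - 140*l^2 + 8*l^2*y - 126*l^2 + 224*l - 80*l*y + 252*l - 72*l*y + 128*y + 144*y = 14*l^3 + l^2*(8*y - 266) + l*(476 - 152*y) + 272*y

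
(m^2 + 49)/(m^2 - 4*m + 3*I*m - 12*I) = (m^2 + 49)/(m^2 + m*(-4 + 3*I) - 12*I)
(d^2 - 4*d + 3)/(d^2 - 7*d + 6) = (d - 3)/(d - 6)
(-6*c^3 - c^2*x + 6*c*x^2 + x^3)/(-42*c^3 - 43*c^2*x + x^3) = (-c + x)/(-7*c + x)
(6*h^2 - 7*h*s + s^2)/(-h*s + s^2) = (-6*h + s)/s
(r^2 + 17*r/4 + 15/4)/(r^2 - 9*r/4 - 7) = (4*r^2 + 17*r + 15)/(4*r^2 - 9*r - 28)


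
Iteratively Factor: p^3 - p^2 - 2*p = (p + 1)*(p^2 - 2*p) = p*(p + 1)*(p - 2)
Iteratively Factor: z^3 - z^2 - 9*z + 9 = (z - 3)*(z^2 + 2*z - 3) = (z - 3)*(z + 3)*(z - 1)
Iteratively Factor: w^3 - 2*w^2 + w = (w - 1)*(w^2 - w) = w*(w - 1)*(w - 1)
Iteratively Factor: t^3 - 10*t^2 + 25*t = (t - 5)*(t^2 - 5*t) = t*(t - 5)*(t - 5)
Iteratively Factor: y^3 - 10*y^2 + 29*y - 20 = (y - 5)*(y^2 - 5*y + 4) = (y - 5)*(y - 1)*(y - 4)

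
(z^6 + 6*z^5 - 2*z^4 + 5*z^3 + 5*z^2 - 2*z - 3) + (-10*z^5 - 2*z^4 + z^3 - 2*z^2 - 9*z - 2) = z^6 - 4*z^5 - 4*z^4 + 6*z^3 + 3*z^2 - 11*z - 5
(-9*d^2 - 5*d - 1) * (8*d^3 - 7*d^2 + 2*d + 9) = -72*d^5 + 23*d^4 + 9*d^3 - 84*d^2 - 47*d - 9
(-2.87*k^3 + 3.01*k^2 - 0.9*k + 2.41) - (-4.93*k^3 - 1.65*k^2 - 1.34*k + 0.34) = 2.06*k^3 + 4.66*k^2 + 0.44*k + 2.07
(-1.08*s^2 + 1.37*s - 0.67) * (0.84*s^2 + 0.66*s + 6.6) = -0.9072*s^4 + 0.438*s^3 - 6.7866*s^2 + 8.5998*s - 4.422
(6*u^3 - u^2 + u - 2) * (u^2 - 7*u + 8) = 6*u^5 - 43*u^4 + 56*u^3 - 17*u^2 + 22*u - 16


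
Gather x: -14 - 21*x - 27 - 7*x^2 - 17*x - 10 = -7*x^2 - 38*x - 51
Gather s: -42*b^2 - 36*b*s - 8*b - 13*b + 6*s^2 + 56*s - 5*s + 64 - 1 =-42*b^2 - 21*b + 6*s^2 + s*(51 - 36*b) + 63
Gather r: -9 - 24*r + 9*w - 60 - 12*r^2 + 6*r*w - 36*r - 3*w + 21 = -12*r^2 + r*(6*w - 60) + 6*w - 48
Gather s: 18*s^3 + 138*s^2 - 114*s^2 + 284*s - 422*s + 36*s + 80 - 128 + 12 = 18*s^3 + 24*s^2 - 102*s - 36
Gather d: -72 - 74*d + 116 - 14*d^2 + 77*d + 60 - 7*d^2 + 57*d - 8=-21*d^2 + 60*d + 96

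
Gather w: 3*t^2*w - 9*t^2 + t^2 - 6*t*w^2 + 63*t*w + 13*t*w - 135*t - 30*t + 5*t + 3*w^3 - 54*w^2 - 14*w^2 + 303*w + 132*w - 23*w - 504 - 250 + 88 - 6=-8*t^2 - 160*t + 3*w^3 + w^2*(-6*t - 68) + w*(3*t^2 + 76*t + 412) - 672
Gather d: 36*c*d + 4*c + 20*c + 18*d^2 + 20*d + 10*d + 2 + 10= 24*c + 18*d^2 + d*(36*c + 30) + 12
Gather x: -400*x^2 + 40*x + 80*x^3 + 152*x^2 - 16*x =80*x^3 - 248*x^2 + 24*x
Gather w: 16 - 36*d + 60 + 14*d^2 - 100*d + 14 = 14*d^2 - 136*d + 90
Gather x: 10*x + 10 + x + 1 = 11*x + 11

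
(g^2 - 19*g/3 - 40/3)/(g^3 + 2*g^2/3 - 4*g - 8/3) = (3*g^2 - 19*g - 40)/(3*g^3 + 2*g^2 - 12*g - 8)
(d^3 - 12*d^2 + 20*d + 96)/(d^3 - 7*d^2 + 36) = (d - 8)/(d - 3)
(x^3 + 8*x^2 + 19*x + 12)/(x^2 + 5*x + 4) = x + 3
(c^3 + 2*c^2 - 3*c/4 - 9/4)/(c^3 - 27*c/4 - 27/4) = (c - 1)/(c - 3)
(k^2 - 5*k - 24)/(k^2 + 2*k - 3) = (k - 8)/(k - 1)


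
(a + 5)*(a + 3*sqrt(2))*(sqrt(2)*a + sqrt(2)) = sqrt(2)*a^3 + 6*a^2 + 6*sqrt(2)*a^2 + 5*sqrt(2)*a + 36*a + 30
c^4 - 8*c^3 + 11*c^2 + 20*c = c*(c - 5)*(c - 4)*(c + 1)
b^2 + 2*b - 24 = (b - 4)*(b + 6)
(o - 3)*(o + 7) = o^2 + 4*o - 21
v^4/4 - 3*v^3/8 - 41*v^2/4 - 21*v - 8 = (v/4 + 1)*(v - 8)*(v + 1/2)*(v + 2)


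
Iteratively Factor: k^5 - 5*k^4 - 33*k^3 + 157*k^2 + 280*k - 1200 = (k - 5)*(k^4 - 33*k^2 - 8*k + 240) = (k - 5)*(k + 4)*(k^3 - 4*k^2 - 17*k + 60) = (k - 5)^2*(k + 4)*(k^2 + k - 12) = (k - 5)^2*(k - 3)*(k + 4)*(k + 4)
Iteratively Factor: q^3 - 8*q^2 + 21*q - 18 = (q - 3)*(q^2 - 5*q + 6) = (q - 3)*(q - 2)*(q - 3)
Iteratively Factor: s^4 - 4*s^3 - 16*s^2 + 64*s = (s - 4)*(s^3 - 16*s) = s*(s - 4)*(s^2 - 16) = s*(s - 4)*(s + 4)*(s - 4)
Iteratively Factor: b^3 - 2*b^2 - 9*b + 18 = (b + 3)*(b^2 - 5*b + 6) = (b - 2)*(b + 3)*(b - 3)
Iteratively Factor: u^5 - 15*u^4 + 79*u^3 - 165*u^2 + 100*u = (u - 5)*(u^4 - 10*u^3 + 29*u^2 - 20*u) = (u - 5)^2*(u^3 - 5*u^2 + 4*u) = (u - 5)^2*(u - 1)*(u^2 - 4*u) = u*(u - 5)^2*(u - 1)*(u - 4)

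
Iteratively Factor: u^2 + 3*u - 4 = (u - 1)*(u + 4)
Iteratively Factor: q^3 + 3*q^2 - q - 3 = (q + 1)*(q^2 + 2*q - 3) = (q - 1)*(q + 1)*(q + 3)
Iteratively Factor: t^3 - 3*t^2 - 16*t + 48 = (t + 4)*(t^2 - 7*t + 12) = (t - 3)*(t + 4)*(t - 4)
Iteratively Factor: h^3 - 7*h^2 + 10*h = (h)*(h^2 - 7*h + 10) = h*(h - 2)*(h - 5)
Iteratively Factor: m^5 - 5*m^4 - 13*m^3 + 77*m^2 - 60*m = (m - 1)*(m^4 - 4*m^3 - 17*m^2 + 60*m) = m*(m - 1)*(m^3 - 4*m^2 - 17*m + 60) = m*(m - 3)*(m - 1)*(m^2 - m - 20) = m*(m - 5)*(m - 3)*(m - 1)*(m + 4)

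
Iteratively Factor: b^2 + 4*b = (b)*(b + 4)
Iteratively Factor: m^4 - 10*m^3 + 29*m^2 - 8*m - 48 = (m - 3)*(m^3 - 7*m^2 + 8*m + 16) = (m - 3)*(m + 1)*(m^2 - 8*m + 16) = (m - 4)*(m - 3)*(m + 1)*(m - 4)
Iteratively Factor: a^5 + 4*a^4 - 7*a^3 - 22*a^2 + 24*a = (a - 2)*(a^4 + 6*a^3 + 5*a^2 - 12*a) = (a - 2)*(a + 4)*(a^3 + 2*a^2 - 3*a) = (a - 2)*(a + 3)*(a + 4)*(a^2 - a) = a*(a - 2)*(a + 3)*(a + 4)*(a - 1)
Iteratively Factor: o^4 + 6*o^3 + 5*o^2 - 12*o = (o)*(o^3 + 6*o^2 + 5*o - 12) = o*(o - 1)*(o^2 + 7*o + 12) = o*(o - 1)*(o + 4)*(o + 3)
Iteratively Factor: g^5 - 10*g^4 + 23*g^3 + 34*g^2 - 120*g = (g - 4)*(g^4 - 6*g^3 - g^2 + 30*g) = g*(g - 4)*(g^3 - 6*g^2 - g + 30) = g*(g - 4)*(g - 3)*(g^2 - 3*g - 10) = g*(g - 5)*(g - 4)*(g - 3)*(g + 2)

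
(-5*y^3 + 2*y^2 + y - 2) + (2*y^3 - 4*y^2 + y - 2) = -3*y^3 - 2*y^2 + 2*y - 4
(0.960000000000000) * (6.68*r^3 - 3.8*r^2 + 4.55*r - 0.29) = 6.4128*r^3 - 3.648*r^2 + 4.368*r - 0.2784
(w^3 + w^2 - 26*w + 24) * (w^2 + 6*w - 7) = w^5 + 7*w^4 - 27*w^3 - 139*w^2 + 326*w - 168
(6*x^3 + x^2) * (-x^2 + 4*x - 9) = -6*x^5 + 23*x^4 - 50*x^3 - 9*x^2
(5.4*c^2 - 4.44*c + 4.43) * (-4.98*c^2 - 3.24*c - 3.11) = -26.892*c^4 + 4.6152*c^3 - 24.4698*c^2 - 0.544799999999999*c - 13.7773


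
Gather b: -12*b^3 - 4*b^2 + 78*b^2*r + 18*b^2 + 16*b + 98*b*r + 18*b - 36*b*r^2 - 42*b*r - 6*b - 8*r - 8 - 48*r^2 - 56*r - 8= -12*b^3 + b^2*(78*r + 14) + b*(-36*r^2 + 56*r + 28) - 48*r^2 - 64*r - 16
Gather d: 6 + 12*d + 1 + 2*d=14*d + 7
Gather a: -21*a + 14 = 14 - 21*a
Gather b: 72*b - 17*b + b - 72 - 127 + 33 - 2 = 56*b - 168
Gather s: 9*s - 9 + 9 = 9*s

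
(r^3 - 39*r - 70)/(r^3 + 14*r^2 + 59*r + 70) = (r - 7)/(r + 7)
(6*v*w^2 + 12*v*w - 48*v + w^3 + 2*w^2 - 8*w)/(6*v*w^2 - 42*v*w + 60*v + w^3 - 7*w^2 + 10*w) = (w + 4)/(w - 5)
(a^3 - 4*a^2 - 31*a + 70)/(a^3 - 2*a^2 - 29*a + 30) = (a^2 - 9*a + 14)/(a^2 - 7*a + 6)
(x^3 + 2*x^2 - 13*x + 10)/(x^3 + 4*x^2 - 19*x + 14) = (x + 5)/(x + 7)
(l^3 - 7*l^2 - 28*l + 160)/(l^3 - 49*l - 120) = (l - 4)/(l + 3)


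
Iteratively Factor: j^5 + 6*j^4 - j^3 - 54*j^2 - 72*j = (j)*(j^4 + 6*j^3 - j^2 - 54*j - 72) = j*(j - 3)*(j^3 + 9*j^2 + 26*j + 24) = j*(j - 3)*(j + 2)*(j^2 + 7*j + 12) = j*(j - 3)*(j + 2)*(j + 4)*(j + 3)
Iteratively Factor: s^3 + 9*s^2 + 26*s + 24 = (s + 4)*(s^2 + 5*s + 6) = (s + 2)*(s + 4)*(s + 3)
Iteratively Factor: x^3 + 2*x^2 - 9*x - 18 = (x + 2)*(x^2 - 9) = (x + 2)*(x + 3)*(x - 3)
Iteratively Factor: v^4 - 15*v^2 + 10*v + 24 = (v + 4)*(v^3 - 4*v^2 + v + 6) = (v + 1)*(v + 4)*(v^2 - 5*v + 6) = (v - 3)*(v + 1)*(v + 4)*(v - 2)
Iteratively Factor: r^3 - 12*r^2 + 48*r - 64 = (r - 4)*(r^2 - 8*r + 16) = (r - 4)^2*(r - 4)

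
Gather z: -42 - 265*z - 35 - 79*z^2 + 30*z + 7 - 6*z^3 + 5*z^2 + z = -6*z^3 - 74*z^2 - 234*z - 70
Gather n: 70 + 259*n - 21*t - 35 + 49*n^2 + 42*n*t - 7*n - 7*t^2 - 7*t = 49*n^2 + n*(42*t + 252) - 7*t^2 - 28*t + 35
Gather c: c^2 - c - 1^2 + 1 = c^2 - c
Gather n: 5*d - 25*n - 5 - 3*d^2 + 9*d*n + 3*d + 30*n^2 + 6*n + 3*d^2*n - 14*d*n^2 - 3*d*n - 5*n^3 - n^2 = -3*d^2 + 8*d - 5*n^3 + n^2*(29 - 14*d) + n*(3*d^2 + 6*d - 19) - 5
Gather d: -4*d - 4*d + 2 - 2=-8*d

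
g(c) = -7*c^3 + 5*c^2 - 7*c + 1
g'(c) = -21*c^2 + 10*c - 7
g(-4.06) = 580.30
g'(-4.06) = -393.76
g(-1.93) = 83.46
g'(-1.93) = -104.52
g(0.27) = -0.66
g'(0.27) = -5.83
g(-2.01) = 92.11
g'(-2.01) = -111.94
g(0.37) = -1.26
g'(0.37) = -6.17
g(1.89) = -41.63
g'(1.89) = -63.11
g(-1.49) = 45.69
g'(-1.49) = -68.52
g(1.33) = -15.93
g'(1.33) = -30.85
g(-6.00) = 1735.00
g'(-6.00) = -823.00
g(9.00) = -4760.00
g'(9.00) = -1618.00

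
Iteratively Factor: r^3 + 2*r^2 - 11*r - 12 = (r + 4)*(r^2 - 2*r - 3) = (r - 3)*(r + 4)*(r + 1)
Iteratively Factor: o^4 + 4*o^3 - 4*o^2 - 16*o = (o)*(o^3 + 4*o^2 - 4*o - 16) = o*(o - 2)*(o^2 + 6*o + 8) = o*(o - 2)*(o + 4)*(o + 2)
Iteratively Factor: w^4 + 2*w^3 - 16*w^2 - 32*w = (w)*(w^3 + 2*w^2 - 16*w - 32) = w*(w + 2)*(w^2 - 16) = w*(w - 4)*(w + 2)*(w + 4)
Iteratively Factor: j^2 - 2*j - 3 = (j + 1)*(j - 3)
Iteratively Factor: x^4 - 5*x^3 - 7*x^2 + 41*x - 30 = (x - 5)*(x^3 - 7*x + 6) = (x - 5)*(x + 3)*(x^2 - 3*x + 2) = (x - 5)*(x - 1)*(x + 3)*(x - 2)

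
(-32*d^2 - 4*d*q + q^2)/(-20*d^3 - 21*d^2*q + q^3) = (-8*d + q)/(-5*d^2 - 4*d*q + q^2)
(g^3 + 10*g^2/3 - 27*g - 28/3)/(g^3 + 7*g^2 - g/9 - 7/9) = 3*(g - 4)/(3*g - 1)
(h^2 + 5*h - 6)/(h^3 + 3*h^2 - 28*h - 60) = (h - 1)/(h^2 - 3*h - 10)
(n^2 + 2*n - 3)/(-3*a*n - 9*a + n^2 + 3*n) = (1 - n)/(3*a - n)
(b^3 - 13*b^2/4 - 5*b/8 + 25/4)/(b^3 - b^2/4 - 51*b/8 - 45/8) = (2*b^2 - 9*b + 10)/(2*b^2 - 3*b - 9)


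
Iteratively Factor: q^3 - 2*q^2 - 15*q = (q + 3)*(q^2 - 5*q) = (q - 5)*(q + 3)*(q)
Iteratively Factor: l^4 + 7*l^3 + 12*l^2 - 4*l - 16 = (l + 2)*(l^3 + 5*l^2 + 2*l - 8) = (l - 1)*(l + 2)*(l^2 + 6*l + 8) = (l - 1)*(l + 2)*(l + 4)*(l + 2)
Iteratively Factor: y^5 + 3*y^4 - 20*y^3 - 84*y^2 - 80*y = (y + 2)*(y^4 + y^3 - 22*y^2 - 40*y) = y*(y + 2)*(y^3 + y^2 - 22*y - 40) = y*(y + 2)*(y + 4)*(y^2 - 3*y - 10) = y*(y - 5)*(y + 2)*(y + 4)*(y + 2)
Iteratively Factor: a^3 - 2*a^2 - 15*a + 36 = (a - 3)*(a^2 + a - 12) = (a - 3)^2*(a + 4)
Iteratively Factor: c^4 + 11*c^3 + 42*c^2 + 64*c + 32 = (c + 2)*(c^3 + 9*c^2 + 24*c + 16) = (c + 2)*(c + 4)*(c^2 + 5*c + 4) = (c + 2)*(c + 4)^2*(c + 1)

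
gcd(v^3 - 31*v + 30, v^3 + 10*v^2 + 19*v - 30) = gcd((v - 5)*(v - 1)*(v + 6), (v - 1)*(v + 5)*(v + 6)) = v^2 + 5*v - 6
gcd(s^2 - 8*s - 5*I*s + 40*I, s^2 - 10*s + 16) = s - 8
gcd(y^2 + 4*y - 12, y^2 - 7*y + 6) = 1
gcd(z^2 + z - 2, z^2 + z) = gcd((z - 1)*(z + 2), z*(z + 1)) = 1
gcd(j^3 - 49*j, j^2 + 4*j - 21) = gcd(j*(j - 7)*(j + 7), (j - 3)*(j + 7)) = j + 7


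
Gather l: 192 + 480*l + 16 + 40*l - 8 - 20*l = 500*l + 200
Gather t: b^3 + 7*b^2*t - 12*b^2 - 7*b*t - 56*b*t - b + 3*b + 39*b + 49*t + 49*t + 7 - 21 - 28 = b^3 - 12*b^2 + 41*b + t*(7*b^2 - 63*b + 98) - 42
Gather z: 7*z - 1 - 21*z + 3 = 2 - 14*z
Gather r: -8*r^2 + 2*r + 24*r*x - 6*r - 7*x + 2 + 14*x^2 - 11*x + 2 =-8*r^2 + r*(24*x - 4) + 14*x^2 - 18*x + 4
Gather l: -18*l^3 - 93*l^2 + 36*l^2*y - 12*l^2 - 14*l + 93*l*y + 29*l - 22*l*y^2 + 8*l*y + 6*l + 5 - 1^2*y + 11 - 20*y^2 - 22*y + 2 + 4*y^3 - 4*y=-18*l^3 + l^2*(36*y - 105) + l*(-22*y^2 + 101*y + 21) + 4*y^3 - 20*y^2 - 27*y + 18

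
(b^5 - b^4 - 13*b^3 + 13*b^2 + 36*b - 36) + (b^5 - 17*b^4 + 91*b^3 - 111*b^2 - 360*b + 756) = 2*b^5 - 18*b^4 + 78*b^3 - 98*b^2 - 324*b + 720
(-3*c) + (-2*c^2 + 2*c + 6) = -2*c^2 - c + 6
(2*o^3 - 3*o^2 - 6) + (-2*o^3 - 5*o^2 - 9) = -8*o^2 - 15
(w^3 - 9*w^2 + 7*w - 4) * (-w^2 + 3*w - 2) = -w^5 + 12*w^4 - 36*w^3 + 43*w^2 - 26*w + 8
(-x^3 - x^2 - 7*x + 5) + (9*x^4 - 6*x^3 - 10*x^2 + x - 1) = 9*x^4 - 7*x^3 - 11*x^2 - 6*x + 4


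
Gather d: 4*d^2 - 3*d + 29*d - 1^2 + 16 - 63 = 4*d^2 + 26*d - 48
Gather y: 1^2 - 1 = 0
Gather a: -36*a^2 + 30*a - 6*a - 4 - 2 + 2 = -36*a^2 + 24*a - 4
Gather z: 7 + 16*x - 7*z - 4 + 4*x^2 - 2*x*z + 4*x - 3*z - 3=4*x^2 + 20*x + z*(-2*x - 10)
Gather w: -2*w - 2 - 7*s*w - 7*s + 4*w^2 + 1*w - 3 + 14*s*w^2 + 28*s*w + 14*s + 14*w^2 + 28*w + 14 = 7*s + w^2*(14*s + 18) + w*(21*s + 27) + 9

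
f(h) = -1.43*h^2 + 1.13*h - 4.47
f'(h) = 1.13 - 2.86*h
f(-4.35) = -36.44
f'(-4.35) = 13.57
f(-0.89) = -6.61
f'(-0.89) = 3.68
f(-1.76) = -10.89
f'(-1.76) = 6.16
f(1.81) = -7.11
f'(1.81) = -4.05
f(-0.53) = -5.47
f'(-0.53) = 2.65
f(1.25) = -5.29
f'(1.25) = -2.44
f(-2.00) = -12.45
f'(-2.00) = 6.85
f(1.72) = -6.76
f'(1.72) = -3.79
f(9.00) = -110.13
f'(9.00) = -24.61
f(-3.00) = -20.73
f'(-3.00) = 9.71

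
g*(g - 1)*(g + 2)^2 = g^4 + 3*g^3 - 4*g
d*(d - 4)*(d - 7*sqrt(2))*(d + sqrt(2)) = d^4 - 6*sqrt(2)*d^3 - 4*d^3 - 14*d^2 + 24*sqrt(2)*d^2 + 56*d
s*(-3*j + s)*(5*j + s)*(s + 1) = -15*j^2*s^2 - 15*j^2*s + 2*j*s^3 + 2*j*s^2 + s^4 + s^3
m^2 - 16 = (m - 4)*(m + 4)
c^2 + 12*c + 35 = (c + 5)*(c + 7)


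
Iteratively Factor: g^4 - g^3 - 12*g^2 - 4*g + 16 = (g - 1)*(g^3 - 12*g - 16) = (g - 1)*(g + 2)*(g^2 - 2*g - 8) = (g - 4)*(g - 1)*(g + 2)*(g + 2)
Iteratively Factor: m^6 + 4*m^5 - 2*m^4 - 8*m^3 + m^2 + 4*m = (m - 1)*(m^5 + 5*m^4 + 3*m^3 - 5*m^2 - 4*m) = m*(m - 1)*(m^4 + 5*m^3 + 3*m^2 - 5*m - 4) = m*(m - 1)*(m + 1)*(m^3 + 4*m^2 - m - 4) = m*(m - 1)*(m + 1)*(m + 4)*(m^2 - 1) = m*(m - 1)*(m + 1)^2*(m + 4)*(m - 1)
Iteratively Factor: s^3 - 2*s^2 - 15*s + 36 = (s - 3)*(s^2 + s - 12) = (s - 3)*(s + 4)*(s - 3)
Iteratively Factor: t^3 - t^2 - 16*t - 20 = (t - 5)*(t^2 + 4*t + 4) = (t - 5)*(t + 2)*(t + 2)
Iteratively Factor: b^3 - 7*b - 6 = (b + 2)*(b^2 - 2*b - 3) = (b - 3)*(b + 2)*(b + 1)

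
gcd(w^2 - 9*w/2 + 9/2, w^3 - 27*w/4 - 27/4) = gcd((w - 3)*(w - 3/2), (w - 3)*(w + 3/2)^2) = w - 3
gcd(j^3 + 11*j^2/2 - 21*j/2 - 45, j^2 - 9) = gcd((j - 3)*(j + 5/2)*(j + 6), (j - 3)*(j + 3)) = j - 3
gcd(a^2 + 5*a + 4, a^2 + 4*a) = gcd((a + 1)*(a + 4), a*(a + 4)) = a + 4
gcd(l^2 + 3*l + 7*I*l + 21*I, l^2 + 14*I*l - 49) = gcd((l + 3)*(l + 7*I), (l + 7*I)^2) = l + 7*I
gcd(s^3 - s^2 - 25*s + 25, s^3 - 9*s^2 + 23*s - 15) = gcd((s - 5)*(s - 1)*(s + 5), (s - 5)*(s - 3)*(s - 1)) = s^2 - 6*s + 5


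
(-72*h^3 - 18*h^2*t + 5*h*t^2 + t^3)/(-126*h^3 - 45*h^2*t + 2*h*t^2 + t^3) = (-4*h + t)/(-7*h + t)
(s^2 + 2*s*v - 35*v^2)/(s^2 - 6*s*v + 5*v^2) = (s + 7*v)/(s - v)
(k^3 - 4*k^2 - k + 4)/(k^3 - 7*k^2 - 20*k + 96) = (k^3 - 4*k^2 - k + 4)/(k^3 - 7*k^2 - 20*k + 96)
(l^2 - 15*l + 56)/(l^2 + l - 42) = (l^2 - 15*l + 56)/(l^2 + l - 42)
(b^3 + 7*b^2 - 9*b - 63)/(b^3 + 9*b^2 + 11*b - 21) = (b - 3)/(b - 1)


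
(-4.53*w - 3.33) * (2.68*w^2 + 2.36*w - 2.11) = -12.1404*w^3 - 19.6152*w^2 + 1.6995*w + 7.0263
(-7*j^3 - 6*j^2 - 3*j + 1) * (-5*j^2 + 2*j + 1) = 35*j^5 + 16*j^4 - 4*j^3 - 17*j^2 - j + 1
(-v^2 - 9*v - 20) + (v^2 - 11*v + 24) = 4 - 20*v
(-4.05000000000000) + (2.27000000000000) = -1.78000000000000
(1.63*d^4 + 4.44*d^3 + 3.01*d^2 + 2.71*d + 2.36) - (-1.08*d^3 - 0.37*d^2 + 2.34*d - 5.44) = 1.63*d^4 + 5.52*d^3 + 3.38*d^2 + 0.37*d + 7.8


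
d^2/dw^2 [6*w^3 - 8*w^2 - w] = 36*w - 16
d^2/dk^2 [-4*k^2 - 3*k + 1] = -8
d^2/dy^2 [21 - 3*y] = 0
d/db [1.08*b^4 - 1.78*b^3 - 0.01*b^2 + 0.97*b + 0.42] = 4.32*b^3 - 5.34*b^2 - 0.02*b + 0.97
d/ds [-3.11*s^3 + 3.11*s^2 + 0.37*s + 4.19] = -9.33*s^2 + 6.22*s + 0.37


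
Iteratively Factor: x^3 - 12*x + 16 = (x - 2)*(x^2 + 2*x - 8) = (x - 2)*(x + 4)*(x - 2)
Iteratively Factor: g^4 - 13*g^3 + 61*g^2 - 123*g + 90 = (g - 3)*(g^3 - 10*g^2 + 31*g - 30) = (g - 5)*(g - 3)*(g^2 - 5*g + 6) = (g - 5)*(g - 3)*(g - 2)*(g - 3)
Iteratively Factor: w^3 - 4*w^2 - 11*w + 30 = (w + 3)*(w^2 - 7*w + 10) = (w - 2)*(w + 3)*(w - 5)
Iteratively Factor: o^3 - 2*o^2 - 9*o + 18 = (o + 3)*(o^2 - 5*o + 6) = (o - 2)*(o + 3)*(o - 3)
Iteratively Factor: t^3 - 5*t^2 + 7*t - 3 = (t - 1)*(t^2 - 4*t + 3) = (t - 3)*(t - 1)*(t - 1)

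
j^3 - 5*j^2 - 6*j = j*(j - 6)*(j + 1)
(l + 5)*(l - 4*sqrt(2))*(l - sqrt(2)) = l^3 - 5*sqrt(2)*l^2 + 5*l^2 - 25*sqrt(2)*l + 8*l + 40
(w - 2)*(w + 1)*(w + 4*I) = w^3 - w^2 + 4*I*w^2 - 2*w - 4*I*w - 8*I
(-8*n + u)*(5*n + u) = -40*n^2 - 3*n*u + u^2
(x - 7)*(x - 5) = x^2 - 12*x + 35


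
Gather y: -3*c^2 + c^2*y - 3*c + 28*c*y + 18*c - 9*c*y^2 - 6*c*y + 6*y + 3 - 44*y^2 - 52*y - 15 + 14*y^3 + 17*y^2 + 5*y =-3*c^2 + 15*c + 14*y^3 + y^2*(-9*c - 27) + y*(c^2 + 22*c - 41) - 12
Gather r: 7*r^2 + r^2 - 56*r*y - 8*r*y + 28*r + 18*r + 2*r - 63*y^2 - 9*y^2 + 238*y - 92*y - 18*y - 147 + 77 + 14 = 8*r^2 + r*(48 - 64*y) - 72*y^2 + 128*y - 56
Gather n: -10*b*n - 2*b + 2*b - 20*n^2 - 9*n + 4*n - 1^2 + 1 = -20*n^2 + n*(-10*b - 5)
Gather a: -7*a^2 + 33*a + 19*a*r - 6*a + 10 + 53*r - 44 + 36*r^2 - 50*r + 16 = -7*a^2 + a*(19*r + 27) + 36*r^2 + 3*r - 18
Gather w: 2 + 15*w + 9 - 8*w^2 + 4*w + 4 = -8*w^2 + 19*w + 15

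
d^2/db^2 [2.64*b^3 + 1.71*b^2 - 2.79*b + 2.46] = 15.84*b + 3.42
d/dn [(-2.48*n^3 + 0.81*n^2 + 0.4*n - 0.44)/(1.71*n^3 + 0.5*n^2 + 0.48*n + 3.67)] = (1.77635683940025e-15*n^5 - 2.6251*n^4 - 3.7488*n^3 - 24.8588*n^2 + 6.3854*n + 1.6792)/(2.9241*n^6 + 1.71*n^5 + 1.8916*n^4 + 13.0314*n^3 + 3.9004*n^2 + 3.5232*n + 13.4689)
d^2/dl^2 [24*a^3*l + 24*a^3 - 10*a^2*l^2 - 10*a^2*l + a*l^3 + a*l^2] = 2*a*(-10*a + 3*l + 1)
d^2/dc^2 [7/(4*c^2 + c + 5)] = 14*(-16*c^2 - 4*c + (8*c + 1)^2 - 20)/(4*c^2 + c + 5)^3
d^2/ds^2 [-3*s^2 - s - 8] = -6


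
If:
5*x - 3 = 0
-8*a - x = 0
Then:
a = -3/40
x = 3/5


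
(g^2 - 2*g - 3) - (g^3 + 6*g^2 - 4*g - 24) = -g^3 - 5*g^2 + 2*g + 21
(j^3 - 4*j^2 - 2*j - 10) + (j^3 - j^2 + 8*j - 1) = 2*j^3 - 5*j^2 + 6*j - 11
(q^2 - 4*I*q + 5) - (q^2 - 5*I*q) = I*q + 5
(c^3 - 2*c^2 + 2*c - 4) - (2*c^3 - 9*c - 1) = -c^3 - 2*c^2 + 11*c - 3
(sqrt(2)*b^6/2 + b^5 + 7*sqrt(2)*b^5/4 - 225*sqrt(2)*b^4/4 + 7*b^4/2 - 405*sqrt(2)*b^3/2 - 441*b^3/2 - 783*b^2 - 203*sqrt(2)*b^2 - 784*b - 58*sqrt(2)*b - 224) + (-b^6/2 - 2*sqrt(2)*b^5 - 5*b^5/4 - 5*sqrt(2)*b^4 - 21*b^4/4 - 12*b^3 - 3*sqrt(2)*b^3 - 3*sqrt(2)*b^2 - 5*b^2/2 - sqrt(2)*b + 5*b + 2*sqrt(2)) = -b^6/2 + sqrt(2)*b^6/2 - sqrt(2)*b^5/4 - b^5/4 - 245*sqrt(2)*b^4/4 - 7*b^4/4 - 411*sqrt(2)*b^3/2 - 465*b^3/2 - 1571*b^2/2 - 206*sqrt(2)*b^2 - 779*b - 59*sqrt(2)*b - 224 + 2*sqrt(2)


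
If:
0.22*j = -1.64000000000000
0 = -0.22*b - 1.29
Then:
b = -5.86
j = -7.45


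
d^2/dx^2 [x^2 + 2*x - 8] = 2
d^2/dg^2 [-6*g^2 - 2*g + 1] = -12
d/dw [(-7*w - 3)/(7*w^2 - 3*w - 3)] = (49*w^2 + 42*w + 12)/(49*w^4 - 42*w^3 - 33*w^2 + 18*w + 9)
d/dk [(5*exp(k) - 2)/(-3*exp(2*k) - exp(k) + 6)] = ((5*exp(k) - 2)*(6*exp(k) + 1) - 15*exp(2*k) - 5*exp(k) + 30)*exp(k)/(3*exp(2*k) + exp(k) - 6)^2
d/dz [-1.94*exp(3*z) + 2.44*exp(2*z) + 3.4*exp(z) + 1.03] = (-5.82*exp(2*z) + 4.88*exp(z) + 3.4)*exp(z)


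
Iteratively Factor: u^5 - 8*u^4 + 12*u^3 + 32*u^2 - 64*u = (u)*(u^4 - 8*u^3 + 12*u^2 + 32*u - 64) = u*(u - 4)*(u^3 - 4*u^2 - 4*u + 16) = u*(u - 4)*(u - 2)*(u^2 - 2*u - 8) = u*(u - 4)*(u - 2)*(u + 2)*(u - 4)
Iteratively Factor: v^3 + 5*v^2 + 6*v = (v + 2)*(v^2 + 3*v) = (v + 2)*(v + 3)*(v)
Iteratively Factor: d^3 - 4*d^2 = (d - 4)*(d^2) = d*(d - 4)*(d)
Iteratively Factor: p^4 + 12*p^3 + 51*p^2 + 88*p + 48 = (p + 1)*(p^3 + 11*p^2 + 40*p + 48) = (p + 1)*(p + 4)*(p^2 + 7*p + 12) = (p + 1)*(p + 3)*(p + 4)*(p + 4)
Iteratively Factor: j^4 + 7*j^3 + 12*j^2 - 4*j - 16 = (j - 1)*(j^3 + 8*j^2 + 20*j + 16) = (j - 1)*(j + 2)*(j^2 + 6*j + 8) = (j - 1)*(j + 2)^2*(j + 4)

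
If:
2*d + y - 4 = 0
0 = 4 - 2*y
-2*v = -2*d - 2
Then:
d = 1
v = 2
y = 2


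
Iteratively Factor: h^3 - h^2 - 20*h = (h - 5)*(h^2 + 4*h) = h*(h - 5)*(h + 4)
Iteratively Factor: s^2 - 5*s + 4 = (s - 4)*(s - 1)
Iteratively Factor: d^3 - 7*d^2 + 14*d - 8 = (d - 2)*(d^2 - 5*d + 4) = (d - 4)*(d - 2)*(d - 1)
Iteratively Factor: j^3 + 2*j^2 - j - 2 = (j + 1)*(j^2 + j - 2) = (j - 1)*(j + 1)*(j + 2)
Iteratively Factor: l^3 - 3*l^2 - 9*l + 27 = (l + 3)*(l^2 - 6*l + 9) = (l - 3)*(l + 3)*(l - 3)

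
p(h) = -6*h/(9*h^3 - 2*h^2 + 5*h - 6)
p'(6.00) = 0.01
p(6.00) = -0.02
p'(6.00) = 0.01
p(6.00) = -0.02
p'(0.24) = 1.60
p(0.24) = 0.30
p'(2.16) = 0.14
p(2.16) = -0.15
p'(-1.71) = -0.13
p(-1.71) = -0.16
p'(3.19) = 0.04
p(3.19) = -0.07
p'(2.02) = 0.18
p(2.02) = -0.17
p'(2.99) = 0.05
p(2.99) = -0.08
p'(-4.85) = -0.01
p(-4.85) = -0.03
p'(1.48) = 0.52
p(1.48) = -0.34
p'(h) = -6*h*(-27*h^2 + 4*h - 5)/(9*h^3 - 2*h^2 + 5*h - 6)^2 - 6/(9*h^3 - 2*h^2 + 5*h - 6)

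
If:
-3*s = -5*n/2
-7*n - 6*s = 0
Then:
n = 0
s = 0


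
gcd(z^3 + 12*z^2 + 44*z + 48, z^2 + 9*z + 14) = z + 2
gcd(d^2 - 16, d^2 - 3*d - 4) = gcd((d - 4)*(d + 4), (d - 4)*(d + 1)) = d - 4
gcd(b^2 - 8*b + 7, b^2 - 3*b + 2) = b - 1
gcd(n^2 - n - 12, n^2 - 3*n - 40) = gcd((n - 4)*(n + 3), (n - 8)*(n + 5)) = 1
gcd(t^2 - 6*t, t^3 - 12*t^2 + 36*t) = t^2 - 6*t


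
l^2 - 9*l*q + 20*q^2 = (l - 5*q)*(l - 4*q)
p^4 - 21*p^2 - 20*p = p*(p - 5)*(p + 1)*(p + 4)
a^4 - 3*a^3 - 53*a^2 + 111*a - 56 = (a - 8)*(a - 1)^2*(a + 7)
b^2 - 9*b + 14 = (b - 7)*(b - 2)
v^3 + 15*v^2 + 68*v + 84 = (v + 2)*(v + 6)*(v + 7)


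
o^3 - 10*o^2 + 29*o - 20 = (o - 5)*(o - 4)*(o - 1)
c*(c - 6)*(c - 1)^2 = c^4 - 8*c^3 + 13*c^2 - 6*c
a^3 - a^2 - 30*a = a*(a - 6)*(a + 5)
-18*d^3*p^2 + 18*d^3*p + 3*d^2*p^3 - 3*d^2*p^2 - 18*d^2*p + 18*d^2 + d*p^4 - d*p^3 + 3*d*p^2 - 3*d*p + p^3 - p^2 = (-3*d + p)*(6*d + p)*(p - 1)*(d*p + 1)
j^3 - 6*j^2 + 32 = (j - 4)^2*(j + 2)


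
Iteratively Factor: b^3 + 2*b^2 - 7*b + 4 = (b + 4)*(b^2 - 2*b + 1) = (b - 1)*(b + 4)*(b - 1)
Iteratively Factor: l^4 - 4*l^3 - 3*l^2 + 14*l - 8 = (l - 1)*(l^3 - 3*l^2 - 6*l + 8) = (l - 1)*(l + 2)*(l^2 - 5*l + 4) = (l - 1)^2*(l + 2)*(l - 4)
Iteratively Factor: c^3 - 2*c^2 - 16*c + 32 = (c - 4)*(c^2 + 2*c - 8) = (c - 4)*(c - 2)*(c + 4)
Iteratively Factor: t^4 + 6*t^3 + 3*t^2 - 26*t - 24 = (t + 4)*(t^3 + 2*t^2 - 5*t - 6) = (t - 2)*(t + 4)*(t^2 + 4*t + 3) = (t - 2)*(t + 1)*(t + 4)*(t + 3)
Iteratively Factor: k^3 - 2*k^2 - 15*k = (k + 3)*(k^2 - 5*k) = (k - 5)*(k + 3)*(k)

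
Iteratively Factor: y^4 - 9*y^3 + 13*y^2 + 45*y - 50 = (y - 5)*(y^3 - 4*y^2 - 7*y + 10) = (y - 5)*(y + 2)*(y^2 - 6*y + 5) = (y - 5)*(y - 1)*(y + 2)*(y - 5)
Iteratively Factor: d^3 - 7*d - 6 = (d - 3)*(d^2 + 3*d + 2) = (d - 3)*(d + 2)*(d + 1)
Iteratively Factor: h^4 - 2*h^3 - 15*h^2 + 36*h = (h - 3)*(h^3 + h^2 - 12*h) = (h - 3)^2*(h^2 + 4*h) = h*(h - 3)^2*(h + 4)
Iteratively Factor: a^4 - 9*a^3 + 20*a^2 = (a - 5)*(a^3 - 4*a^2) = a*(a - 5)*(a^2 - 4*a) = a^2*(a - 5)*(a - 4)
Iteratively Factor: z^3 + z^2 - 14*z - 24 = (z + 3)*(z^2 - 2*z - 8) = (z + 2)*(z + 3)*(z - 4)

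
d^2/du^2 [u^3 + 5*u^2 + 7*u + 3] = 6*u + 10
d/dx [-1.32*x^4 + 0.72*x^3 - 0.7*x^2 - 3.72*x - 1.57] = -5.28*x^3 + 2.16*x^2 - 1.4*x - 3.72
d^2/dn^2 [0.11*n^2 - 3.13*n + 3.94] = 0.220000000000000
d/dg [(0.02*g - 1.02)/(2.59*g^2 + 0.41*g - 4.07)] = (-0.0518*g^2 + 5.2836*g + 0.3368)/(6.7081*g^4 + 2.1238*g^3 - 20.9145*g^2 - 3.3374*g + 16.5649)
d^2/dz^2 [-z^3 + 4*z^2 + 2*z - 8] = 8 - 6*z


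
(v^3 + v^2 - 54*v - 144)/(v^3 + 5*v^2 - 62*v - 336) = (v + 3)/(v + 7)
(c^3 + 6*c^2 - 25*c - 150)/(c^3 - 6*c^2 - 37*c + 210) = (c + 5)/(c - 7)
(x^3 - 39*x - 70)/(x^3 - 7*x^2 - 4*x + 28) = (x + 5)/(x - 2)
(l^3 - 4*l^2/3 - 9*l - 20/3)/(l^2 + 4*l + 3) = (3*l^2 - 7*l - 20)/(3*(l + 3))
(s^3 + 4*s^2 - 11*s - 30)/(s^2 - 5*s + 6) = (s^2 + 7*s + 10)/(s - 2)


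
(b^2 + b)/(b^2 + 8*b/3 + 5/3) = 3*b/(3*b + 5)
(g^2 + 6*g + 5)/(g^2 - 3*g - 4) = (g + 5)/(g - 4)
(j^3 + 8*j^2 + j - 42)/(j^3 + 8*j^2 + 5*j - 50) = (j^2 + 10*j + 21)/(j^2 + 10*j + 25)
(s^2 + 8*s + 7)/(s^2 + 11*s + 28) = (s + 1)/(s + 4)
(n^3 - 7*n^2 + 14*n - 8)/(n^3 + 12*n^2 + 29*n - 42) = (n^2 - 6*n + 8)/(n^2 + 13*n + 42)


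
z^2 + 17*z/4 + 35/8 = (z + 7/4)*(z + 5/2)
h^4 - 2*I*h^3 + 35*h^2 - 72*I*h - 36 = (h - 6*I)*(h - I)^2*(h + 6*I)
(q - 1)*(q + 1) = q^2 - 1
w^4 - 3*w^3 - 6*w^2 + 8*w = w*(w - 4)*(w - 1)*(w + 2)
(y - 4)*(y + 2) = y^2 - 2*y - 8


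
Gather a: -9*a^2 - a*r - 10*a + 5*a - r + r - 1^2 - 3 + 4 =-9*a^2 + a*(-r - 5)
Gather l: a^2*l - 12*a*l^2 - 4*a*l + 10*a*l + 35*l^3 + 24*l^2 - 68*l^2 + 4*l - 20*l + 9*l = 35*l^3 + l^2*(-12*a - 44) + l*(a^2 + 6*a - 7)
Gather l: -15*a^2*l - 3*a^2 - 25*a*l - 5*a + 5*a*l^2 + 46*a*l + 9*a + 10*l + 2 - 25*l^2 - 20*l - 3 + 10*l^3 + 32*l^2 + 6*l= -3*a^2 + 4*a + 10*l^3 + l^2*(5*a + 7) + l*(-15*a^2 + 21*a - 4) - 1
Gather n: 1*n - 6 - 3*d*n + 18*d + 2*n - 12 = 18*d + n*(3 - 3*d) - 18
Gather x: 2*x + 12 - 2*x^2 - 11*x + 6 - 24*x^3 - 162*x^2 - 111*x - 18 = -24*x^3 - 164*x^2 - 120*x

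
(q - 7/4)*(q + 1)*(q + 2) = q^3 + 5*q^2/4 - 13*q/4 - 7/2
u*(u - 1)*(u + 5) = u^3 + 4*u^2 - 5*u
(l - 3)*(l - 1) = l^2 - 4*l + 3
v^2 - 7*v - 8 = (v - 8)*(v + 1)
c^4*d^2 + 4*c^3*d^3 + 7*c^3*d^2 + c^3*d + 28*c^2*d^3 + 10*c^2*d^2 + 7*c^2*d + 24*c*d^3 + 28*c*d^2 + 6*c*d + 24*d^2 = (c + 6)*(c + 4*d)*(c*d + 1)*(c*d + d)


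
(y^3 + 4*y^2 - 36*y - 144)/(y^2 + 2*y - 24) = (y^2 - 2*y - 24)/(y - 4)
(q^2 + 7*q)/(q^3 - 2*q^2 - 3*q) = (q + 7)/(q^2 - 2*q - 3)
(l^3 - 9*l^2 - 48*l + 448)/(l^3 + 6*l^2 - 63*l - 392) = (l - 8)/(l + 7)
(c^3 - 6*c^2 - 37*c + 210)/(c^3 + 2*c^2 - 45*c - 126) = (c - 5)/(c + 3)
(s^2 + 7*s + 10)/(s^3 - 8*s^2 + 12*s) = (s^2 + 7*s + 10)/(s*(s^2 - 8*s + 12))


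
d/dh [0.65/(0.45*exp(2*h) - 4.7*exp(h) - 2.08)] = (3.055 - 0.585*exp(h))*exp(h)/(-0.45*exp(2*h) + 4.7*exp(h) + 2.08)^2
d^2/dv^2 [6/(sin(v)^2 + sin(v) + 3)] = 6*(-4*sin(v)^4 - 3*sin(v)^3 + 17*sin(v)^2 + 9*sin(v) - 4)/(sin(v)^2 + sin(v) + 3)^3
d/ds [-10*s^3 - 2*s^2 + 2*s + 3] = -30*s^2 - 4*s + 2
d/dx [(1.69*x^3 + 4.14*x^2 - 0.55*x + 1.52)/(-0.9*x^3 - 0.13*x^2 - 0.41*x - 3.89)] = (-8.88178419700125e-16*x^5 + 3.5063*x^4 - 2.3758*x^3 - 17.3872*x^2 - 31.814*x + 2.7627)/(0.81*x^6 + 0.234*x^5 + 0.7549*x^4 + 7.1086*x^3 + 1.1795*x^2 + 3.1898*x + 15.1321)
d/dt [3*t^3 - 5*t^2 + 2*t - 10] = 9*t^2 - 10*t + 2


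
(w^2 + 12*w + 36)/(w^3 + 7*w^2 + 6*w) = (w + 6)/(w*(w + 1))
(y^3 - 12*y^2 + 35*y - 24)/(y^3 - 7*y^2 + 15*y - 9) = (y - 8)/(y - 3)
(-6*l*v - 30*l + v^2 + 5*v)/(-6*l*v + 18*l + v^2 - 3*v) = (v + 5)/(v - 3)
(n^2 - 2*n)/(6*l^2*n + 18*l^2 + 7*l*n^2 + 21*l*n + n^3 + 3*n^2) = n*(n - 2)/(6*l^2*n + 18*l^2 + 7*l*n^2 + 21*l*n + n^3 + 3*n^2)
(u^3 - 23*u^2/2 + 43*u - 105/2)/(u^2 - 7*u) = (2*u^3 - 23*u^2 + 86*u - 105)/(2*u*(u - 7))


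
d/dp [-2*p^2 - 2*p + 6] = -4*p - 2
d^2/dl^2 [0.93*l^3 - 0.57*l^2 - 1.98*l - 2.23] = 5.58*l - 1.14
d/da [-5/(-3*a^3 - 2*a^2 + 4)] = 5*a*(-9*a - 4)/(3*a^3 + 2*a^2 - 4)^2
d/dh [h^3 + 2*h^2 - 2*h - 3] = 3*h^2 + 4*h - 2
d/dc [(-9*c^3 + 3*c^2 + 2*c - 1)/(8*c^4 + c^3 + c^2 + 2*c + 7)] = 2*(36*c^6 - 24*c^5 - 30*c^4 - 4*c^3 - 91*c^2 + 22*c + 8)/(64*c^8 + 16*c^7 + 17*c^6 + 34*c^5 + 117*c^4 + 18*c^3 + 18*c^2 + 28*c + 49)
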